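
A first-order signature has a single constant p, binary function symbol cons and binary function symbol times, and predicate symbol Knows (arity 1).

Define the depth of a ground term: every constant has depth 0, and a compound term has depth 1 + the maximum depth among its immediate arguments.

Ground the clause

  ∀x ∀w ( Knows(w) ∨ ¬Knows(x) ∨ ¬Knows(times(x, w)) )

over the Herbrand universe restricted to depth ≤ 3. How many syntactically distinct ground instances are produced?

Ground terms of depth ≤ 3:
  If N_k denotes the number of depth-≤k ground terms, the 1 constant gives N_0 = 1, and each function symbol of arity r contributes N_{k-1}^r new terms at level k: N_k = 1 + N_{k-1}^2 + N_{k-1}^2.
  N_0 = 1
  N_1 = 1 + 1^2 + 1^2 = 3
  N_2 = 1 + 3^2 + 3^2 = 19
  N_3 = 1 + 19^2 + 19^2 = 723
So there are 723 ground terms available for substitution.
Each of x, w ranges independently over the available ground terms, and distinct assignments produce distinct instances.
Number of ground instances = 723^2 = 522729.

522729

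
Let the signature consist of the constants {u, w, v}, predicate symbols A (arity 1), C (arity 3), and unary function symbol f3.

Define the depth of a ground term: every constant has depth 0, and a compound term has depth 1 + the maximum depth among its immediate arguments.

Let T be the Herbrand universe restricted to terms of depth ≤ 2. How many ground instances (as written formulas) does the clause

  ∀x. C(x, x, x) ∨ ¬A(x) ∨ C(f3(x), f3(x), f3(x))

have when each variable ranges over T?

9

Ground terms of depth ≤ 2:
  Count level by level. With function symbols f3/1, the terms of depth ≤ k are the 3 constants together with each function applied to depth-≤(k−1) tuples, so N_k = 3 + N_{k-1}.
  N_0 = 3
  N_1 = 3 + 3 = 6
  N_2 = 3 + 6 = 9
  Explicitly: u, w, v, f3(u), f3(w), f3(v), f3(f3(u)), f3(f3(w)), f3(f3(v)).
So there are 9 ground terms available for substitution.
The body mentions the single quantified variable x; since ground terms form a free algebra, no two substitutions collapse to the same formula.
Number of ground instances = 9.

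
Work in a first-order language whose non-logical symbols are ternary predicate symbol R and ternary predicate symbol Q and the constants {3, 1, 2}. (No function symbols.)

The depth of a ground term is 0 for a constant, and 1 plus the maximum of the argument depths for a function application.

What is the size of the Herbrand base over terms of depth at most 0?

54

First count ground terms of depth ≤ 0.
With no function symbols every ground term is a constant, so there are exactly 3 ground terms at every depth bound.
N_0 = 3
So |H| = 3.
Ground atoms are formed by filling each argument slot of a predicate with a term from H, so an r-ary predicate gives |H|^r atoms:
  R: 3^3 = 27;  Q: 3^3 = 27
Total ground atoms: 27 + 27 = 54.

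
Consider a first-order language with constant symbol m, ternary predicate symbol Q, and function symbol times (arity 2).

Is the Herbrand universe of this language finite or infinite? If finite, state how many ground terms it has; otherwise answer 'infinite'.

The signature has at least one function symbol (times, arity 2) and at least one constant (m).
Iterating times gives infinitely many distinct ground terms: m, times(m, m), times(times(m, m), times(m, m)), ...
So the Herbrand universe is infinite.

infinite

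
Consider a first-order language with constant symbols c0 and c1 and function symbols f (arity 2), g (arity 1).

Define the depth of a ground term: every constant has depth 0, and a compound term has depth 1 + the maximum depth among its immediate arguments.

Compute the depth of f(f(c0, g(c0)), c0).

depth(g(c0)) = 1 + depth(c0) = 1 + 0 = 1
depth(f(c0, g(c0))) = 1 + max(0, 1) = 2
depth(f(f(c0, g(c0)), c0)) = 1 + max(2, 0) = 3

3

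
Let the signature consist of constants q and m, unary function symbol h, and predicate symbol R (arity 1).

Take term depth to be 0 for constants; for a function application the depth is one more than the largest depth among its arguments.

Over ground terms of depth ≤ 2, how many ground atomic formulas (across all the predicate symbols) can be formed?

6

First count ground terms of depth ≤ 2.
Let N_k = |{terms of depth ≤ k}|. Then N_0 = 2 and N_k = 2 + N_{k-1} for k ≥ 1 (one summand per function symbol, arity giving the exponent).
N_0 = 2
N_1 = 2 + 2 = 4
N_2 = 2 + 4 = 6
Explicitly: q, m, h(q), h(m), h(h(q)), h(h(m)).
So |H| = 6.
A ground atom is a predicate applied to a tuple of terms from H, so the count is the sum over predicates of |H|^arity:
  R: 6
Total ground atoms: 6.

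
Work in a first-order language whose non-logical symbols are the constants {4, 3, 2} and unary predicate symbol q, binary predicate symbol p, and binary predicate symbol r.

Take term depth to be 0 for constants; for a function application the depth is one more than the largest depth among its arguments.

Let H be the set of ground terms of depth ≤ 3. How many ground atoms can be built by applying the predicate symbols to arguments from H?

21

First count ground terms of depth ≤ 3.
With no function symbols every ground term is a constant, so there are exactly 3 ground terms at every depth bound.
N_0 = 3
N_1 = 3
N_2 = 3
N_3 = 3
So |H| = 3.
A ground atom is a predicate applied to a tuple of terms from H, so the count is the sum over predicates of |H|^arity:
  q: 3;  p: 3^2 = 9;  r: 3^2 = 9
Total ground atoms: 3 + 9 + 9 = 21.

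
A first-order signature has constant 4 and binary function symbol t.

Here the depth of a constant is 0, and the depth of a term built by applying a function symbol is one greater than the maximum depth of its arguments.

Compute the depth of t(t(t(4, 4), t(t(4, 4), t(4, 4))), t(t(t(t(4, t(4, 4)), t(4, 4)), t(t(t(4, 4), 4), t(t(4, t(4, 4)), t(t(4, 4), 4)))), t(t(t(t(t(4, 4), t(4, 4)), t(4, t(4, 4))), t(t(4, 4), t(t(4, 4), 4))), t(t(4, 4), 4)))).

7

depth(t(4, 4)) = 1 + max(0, 0) = 1
depth(t(t(4, 4), t(4, 4))) = 1 + max(1, 1) = 2
depth(t(t(4, 4), t(t(4, 4), t(4, 4)))) = 1 + max(1, 2) = 3
depth(t(4, t(4, 4))) = 1 + max(0, 1) = 2
depth(t(t(4, t(4, 4)), t(4, 4))) = 1 + max(2, 1) = 3
depth(t(t(4, 4), 4)) = 1 + max(1, 0) = 2
depth(t(t(4, t(4, 4)), t(t(4, 4), 4))) = 1 + max(2, 2) = 3
depth(t(t(t(4, 4), 4), t(t(4, t(4, 4)), t(t(4, 4), 4)))) = 1 + max(2, 3) = 4
depth(t(t(t(4, t(4, 4)), t(4, 4)), t(t(t(4, 4), 4), t(t(4, t(4, 4)), t(t(4, 4), 4))))) = 1 + max(3, 4) = 5
depth(t(t(t(4, 4), t(4, 4)), t(4, t(4, 4)))) = 1 + max(2, 2) = 3
depth(t(t(4, 4), t(t(4, 4), 4))) = 1 + max(1, 2) = 3
depth(t(t(t(t(4, 4), t(4, 4)), t(4, t(4, 4))), t(t(4, 4), t(t(4, 4), 4)))) = 1 + max(3, 3) = 4
depth(t(t(t(t(t(4, 4), t(4, 4)), t(4, t(4, 4))), t(t(4, 4), t(t(4, 4), 4))), t(t(4, 4), 4))) = 1 + max(4, 2) = 5
depth(t(t(t(t(4, t(4, 4)), t(4, 4)), t(t(t(4, 4), 4), t(t(4, t(4, 4)), t(t(4, 4), 4)))), t(t(t(t(t(4, 4), t(4, 4)), t(4, t(4, 4))), t(t(4, 4), t(t(4, 4), 4))), t(t(4, 4), 4)))) = 1 + max(5, 5) = 6
depth(t(t(t(4, 4), t(t(4, 4), t(4, 4))), t(t(t(t(4, t(4, 4)), t(4, 4)), t(t(t(4, 4), 4), t(t(4, t(4, 4)), t(t(4, 4), 4)))), t(t(t(t(t(4, 4), t(4, 4)), t(4, t(4, 4))), t(t(4, 4), t(t(4, 4), 4))), t(t(4, 4), 4))))) = 1 + max(3, 6) = 7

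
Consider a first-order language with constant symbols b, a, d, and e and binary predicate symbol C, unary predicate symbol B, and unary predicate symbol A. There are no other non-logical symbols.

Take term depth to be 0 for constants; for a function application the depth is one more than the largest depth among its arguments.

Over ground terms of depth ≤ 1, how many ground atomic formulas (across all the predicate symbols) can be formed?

24

First count ground terms of depth ≤ 1.
With no function symbols every ground term is a constant, so there are exactly 4 ground terms at every depth bound.
N_0 = 4
N_1 = 4
So |H| = 4.
Each predicate of arity r yields |H|^r ground atoms (one per choice of an r-tuple from H):
  C: 4^2 = 16;  B: 4;  A: 4
Total ground atoms: 16 + 4 + 4 = 24.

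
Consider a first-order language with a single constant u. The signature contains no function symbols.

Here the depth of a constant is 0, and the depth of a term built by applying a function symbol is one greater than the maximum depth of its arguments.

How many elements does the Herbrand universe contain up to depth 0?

With no function symbols every ground term is a constant, so there is exactly 1 ground term at every depth bound.
N_0 = 1
Explicitly: u.

1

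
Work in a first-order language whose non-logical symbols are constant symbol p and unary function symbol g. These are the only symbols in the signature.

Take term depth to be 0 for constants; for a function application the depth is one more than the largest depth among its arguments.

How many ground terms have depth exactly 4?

If N_k denotes the number of depth-≤k ground terms, the 1 constant gives N_0 = 1, and each function symbol of arity r contributes N_{k-1}^r new terms at level k: N_k = 1 + N_{k-1}.
N_0 = 1
N_1 = 1 + 1 = 2
N_2 = 1 + 2 = 3
N_3 = 1 + 3 = 4
N_4 = 1 + 4 = 5
Terms of depth exactly 4: N_4 − N_3 = 5 − 4 = 1.

1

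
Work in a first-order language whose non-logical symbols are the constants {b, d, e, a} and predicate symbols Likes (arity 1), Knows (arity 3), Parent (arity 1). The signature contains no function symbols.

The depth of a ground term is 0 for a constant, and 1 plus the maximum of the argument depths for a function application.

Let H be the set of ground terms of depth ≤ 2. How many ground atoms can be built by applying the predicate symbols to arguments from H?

First count ground terms of depth ≤ 2.
With no function symbols every ground term is a constant, so there are exactly 4 ground terms at every depth bound.
N_0 = 4
N_1 = 4
N_2 = 4
Explicitly: b, d, e, a.
So |H| = 4.
Ground atoms are formed by filling each argument slot of a predicate with a term from H, so an r-ary predicate gives |H|^r atoms:
  Likes: 4;  Knows: 4^3 = 64;  Parent: 4
Total ground atoms: 4 + 64 + 4 = 72.

72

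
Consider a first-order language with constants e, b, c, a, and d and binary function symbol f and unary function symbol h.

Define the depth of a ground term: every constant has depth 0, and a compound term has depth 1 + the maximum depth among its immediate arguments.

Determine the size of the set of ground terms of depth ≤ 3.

Let N_k count ground terms of depth at most k. Each non-constant term of depth ≤ k is some function symbol applied to depth-≤(k−1) arguments, giving N_k = 5 + N_{k-1}^2 + N_{k-1}.
N_0 = 5
N_1 = 5 + 5^2 + 5 = 35
N_2 = 5 + 35^2 + 35 = 1265
N_3 = 5 + 1265^2 + 1265 = 1601495

1601495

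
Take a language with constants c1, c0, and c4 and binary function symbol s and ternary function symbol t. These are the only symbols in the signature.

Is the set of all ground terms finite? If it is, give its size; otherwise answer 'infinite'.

infinite

The signature has at least one function symbol (s, arity 2) and at least one constant (c1).
Iterating s gives infinitely many distinct ground terms: c1, s(c1, c1), s(s(c1, c1), s(c1, c1)), ...
So the Herbrand universe is infinite.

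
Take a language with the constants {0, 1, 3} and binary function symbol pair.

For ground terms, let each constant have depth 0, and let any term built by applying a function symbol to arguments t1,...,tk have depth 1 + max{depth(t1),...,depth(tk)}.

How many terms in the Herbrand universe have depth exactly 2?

135

If N_k denotes the number of depth-≤k ground terms, the 3 constants give N_0 = 3, and each function symbol of arity r contributes N_{k-1}^r new terms at level k: N_k = 3 + N_{k-1}^2.
N_0 = 3
N_1 = 3 + 3^2 = 12
N_2 = 3 + 12^2 = 147
Terms of depth exactly 2: N_2 − N_1 = 147 − 12 = 135.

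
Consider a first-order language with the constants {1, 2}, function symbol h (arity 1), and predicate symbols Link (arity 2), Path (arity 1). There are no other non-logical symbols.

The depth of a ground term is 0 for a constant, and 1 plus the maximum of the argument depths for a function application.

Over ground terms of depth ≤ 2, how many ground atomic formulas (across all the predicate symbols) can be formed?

First count ground terms of depth ≤ 2.
Let N_k count ground terms of depth at most k. Each non-constant term of depth ≤ k is some function symbol applied to depth-≤(k−1) arguments, giving N_k = 2 + N_{k-1}.
N_0 = 2
N_1 = 2 + 2 = 4
N_2 = 2 + 4 = 6
So |H| = 6.
Ground atoms are formed by filling each argument slot of a predicate with a term from H, so an r-ary predicate gives |H|^r atoms:
  Link: 6^2 = 36;  Path: 6
Total ground atoms: 36 + 6 = 42.

42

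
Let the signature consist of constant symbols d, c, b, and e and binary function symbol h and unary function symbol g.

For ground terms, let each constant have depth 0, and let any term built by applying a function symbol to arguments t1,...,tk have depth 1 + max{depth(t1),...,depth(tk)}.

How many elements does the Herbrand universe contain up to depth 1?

24

Write N_k for the number of ground terms of depth ≤ k. A term of depth ≤ k is either a constant or a function symbol applied to arguments of depth ≤ k−1, so N_k = 4 + N_{k-1}^2 + N_{k-1}.
N_0 = 4
N_1 = 4 + 4^2 + 4 = 24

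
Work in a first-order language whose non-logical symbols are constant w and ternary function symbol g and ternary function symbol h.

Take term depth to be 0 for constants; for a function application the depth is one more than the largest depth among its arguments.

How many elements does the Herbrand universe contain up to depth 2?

If N_k denotes the number of depth-≤k ground terms, the 1 constant gives N_0 = 1, and each function symbol of arity r contributes N_{k-1}^r new terms at level k: N_k = 1 + N_{k-1}^3 + N_{k-1}^3.
N_0 = 1
N_1 = 1 + 1^3 + 1^3 = 3
N_2 = 1 + 3^3 + 3^3 = 55

55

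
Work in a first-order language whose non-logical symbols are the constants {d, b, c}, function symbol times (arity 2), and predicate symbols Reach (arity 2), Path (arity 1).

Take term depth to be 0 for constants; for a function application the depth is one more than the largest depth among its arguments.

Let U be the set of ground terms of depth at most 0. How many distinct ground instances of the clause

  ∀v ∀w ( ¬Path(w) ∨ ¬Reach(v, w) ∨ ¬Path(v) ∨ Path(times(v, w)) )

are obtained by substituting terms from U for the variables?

9

Ground terms of depth ≤ 0:
  Let N_k count ground terms of depth at most k. Each non-constant term of depth ≤ k is some function symbol applied to depth-≤(k−1) arguments, giving N_k = 3 + N_{k-1}^2.
  N_0 = 3
  Explicitly: d, b, c.
So there are 3 ground terms available for substitution.
Each of v, w ranges independently over the available ground terms, and distinct assignments produce distinct instances.
Number of ground instances = 3^2 = 9.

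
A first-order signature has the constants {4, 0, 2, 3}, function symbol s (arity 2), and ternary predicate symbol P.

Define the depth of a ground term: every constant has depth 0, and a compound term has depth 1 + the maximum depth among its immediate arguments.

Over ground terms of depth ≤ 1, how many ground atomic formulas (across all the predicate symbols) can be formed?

First count ground terms of depth ≤ 1.
If N_k denotes the number of depth-≤k ground terms, the 4 constants give N_0 = 4, and each function symbol of arity r contributes N_{k-1}^r new terms at level k: N_k = 4 + N_{k-1}^2.
N_0 = 4
N_1 = 4 + 4^2 = 20
So |H| = 20.
Each predicate of arity r yields |H|^r ground atoms (one per choice of an r-tuple from H):
  P: 20^3 = 8000
Total ground atoms: 8000.

8000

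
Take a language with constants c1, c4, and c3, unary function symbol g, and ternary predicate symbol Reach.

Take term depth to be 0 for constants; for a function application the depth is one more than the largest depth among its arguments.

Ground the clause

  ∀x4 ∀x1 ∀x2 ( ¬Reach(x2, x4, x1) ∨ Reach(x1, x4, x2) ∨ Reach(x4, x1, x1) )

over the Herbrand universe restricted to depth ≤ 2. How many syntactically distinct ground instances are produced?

Ground terms of depth ≤ 2:
  If N_k denotes the number of depth-≤k ground terms, the 3 constants give N_0 = 3, and each function symbol of arity r contributes N_{k-1}^r new terms at level k: N_k = 3 + N_{k-1}.
  N_0 = 3
  N_1 = 3 + 3 = 6
  N_2 = 3 + 6 = 9
  Explicitly: c1, c4, c3, g(c1), g(c4), g(c3), g(g(c1)), g(g(c4)), g(g(c3)).
So there are 9 ground terms available for substitution.
Each of x4, x1, x2 ranges independently over the available ground terms, and distinct assignments produce distinct instances.
Number of ground instances = 9^3 = 729.

729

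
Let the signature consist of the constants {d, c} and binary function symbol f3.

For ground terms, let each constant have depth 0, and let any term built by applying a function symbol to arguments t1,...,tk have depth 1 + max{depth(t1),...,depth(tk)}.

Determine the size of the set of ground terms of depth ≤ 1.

6

Let N_k = |{terms of depth ≤ k}|. Then N_0 = 2 and N_k = 2 + N_{k-1}^2 for k ≥ 1 (one summand per function symbol, arity giving the exponent).
N_0 = 2
N_1 = 2 + 2^2 = 6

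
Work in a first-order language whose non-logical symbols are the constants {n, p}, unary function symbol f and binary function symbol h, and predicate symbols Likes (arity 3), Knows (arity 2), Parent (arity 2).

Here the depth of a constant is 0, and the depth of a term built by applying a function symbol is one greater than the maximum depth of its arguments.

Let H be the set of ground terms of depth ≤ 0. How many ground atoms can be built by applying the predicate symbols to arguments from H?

First count ground terms of depth ≤ 0.
Write N_k for the number of ground terms of depth ≤ k. A term of depth ≤ k is either a constant or a function symbol applied to arguments of depth ≤ k−1, so N_k = 2 + N_{k-1} + N_{k-1}^2.
N_0 = 2
Explicitly: n, p.
So |H| = 2.
A ground atom is a predicate applied to a tuple of terms from H, so the count is the sum over predicates of |H|^arity:
  Likes: 2^3 = 8;  Knows: 2^2 = 4;  Parent: 2^2 = 4
Total ground atoms: 8 + 4 + 4 = 16.

16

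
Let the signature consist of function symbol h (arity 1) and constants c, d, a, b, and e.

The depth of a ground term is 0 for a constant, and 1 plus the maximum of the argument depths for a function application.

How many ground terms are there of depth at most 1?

If N_k denotes the number of depth-≤k ground terms, the 5 constants give N_0 = 5, and each function symbol of arity r contributes N_{k-1}^r new terms at level k: N_k = 5 + N_{k-1}.
N_0 = 5
N_1 = 5 + 5 = 10
Explicitly: c, d, a, b, e, h(c), h(d), h(a), h(b), h(e).

10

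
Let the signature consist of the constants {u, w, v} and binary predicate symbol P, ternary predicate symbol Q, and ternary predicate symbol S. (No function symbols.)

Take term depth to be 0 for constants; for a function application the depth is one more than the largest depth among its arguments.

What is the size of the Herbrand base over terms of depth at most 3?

63

First count ground terms of depth ≤ 3.
With no function symbols every ground term is a constant, so there are exactly 3 ground terms at every depth bound.
N_0 = 3
N_1 = 3
N_2 = 3
N_3 = 3
Explicitly: u, w, v.
So |H| = 3.
Each predicate of arity r yields |H|^r ground atoms (one per choice of an r-tuple from H):
  P: 3^2 = 9;  Q: 3^3 = 27;  S: 3^3 = 27
Total ground atoms: 9 + 27 + 27 = 63.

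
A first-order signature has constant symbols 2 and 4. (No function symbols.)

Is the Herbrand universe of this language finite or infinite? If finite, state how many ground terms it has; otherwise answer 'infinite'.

There are no function symbols, so every ground term is one of the 2 constants.
The Herbrand universe is {2, 4}, which is finite with 2 elements.

2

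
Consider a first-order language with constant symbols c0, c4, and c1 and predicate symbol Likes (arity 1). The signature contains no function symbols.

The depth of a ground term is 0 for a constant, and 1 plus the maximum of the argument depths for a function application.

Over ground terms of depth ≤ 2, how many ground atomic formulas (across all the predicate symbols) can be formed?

3

First count ground terms of depth ≤ 2.
With no function symbols every ground term is a constant, so there are exactly 3 ground terms at every depth bound.
N_0 = 3
N_1 = 3
N_2 = 3
So |H| = 3.
Each predicate of arity r yields |H|^r ground atoms (one per choice of an r-tuple from H):
  Likes: 3
Total ground atoms: 3.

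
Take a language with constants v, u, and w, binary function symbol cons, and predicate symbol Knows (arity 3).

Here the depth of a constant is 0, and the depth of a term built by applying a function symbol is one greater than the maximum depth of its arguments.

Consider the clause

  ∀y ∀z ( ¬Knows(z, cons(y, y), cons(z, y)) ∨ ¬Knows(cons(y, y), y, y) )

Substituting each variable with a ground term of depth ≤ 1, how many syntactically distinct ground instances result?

Ground terms of depth ≤ 1:
  Let N_k = |{terms of depth ≤ k}|. Then N_0 = 3 and N_k = 3 + N_{k-1}^2 for k ≥ 1 (one summand per function symbol, arity giving the exponent).
  N_0 = 3
  N_1 = 3 + 3^2 = 12
So there are 12 ground terms available for substitution.
The clause has 2 distinct variables (y, z), each appearing in the body. In the free term algebra distinct substitutions yield syntactically distinct ground instances.
Number of ground instances = 12^2 = 144.

144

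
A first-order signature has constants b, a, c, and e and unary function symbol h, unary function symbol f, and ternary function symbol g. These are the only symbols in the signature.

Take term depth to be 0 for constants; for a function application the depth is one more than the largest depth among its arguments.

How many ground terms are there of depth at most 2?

Count level by level. With function symbols h/1, f/1, g/3, the terms of depth ≤ k are the 4 constants together with each function applied to depth-≤(k−1) tuples, so N_k = 4 + N_{k-1} + N_{k-1} + N_{k-1}^3.
N_0 = 4
N_1 = 4 + 4 + 4 + 4^3 = 76
N_2 = 4 + 76 + 76 + 76^3 = 439132

439132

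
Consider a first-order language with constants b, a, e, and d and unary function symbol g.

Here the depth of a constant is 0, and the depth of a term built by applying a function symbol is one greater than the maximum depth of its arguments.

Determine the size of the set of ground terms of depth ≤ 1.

8

Count level by level. With function symbols g/1, the terms of depth ≤ k are the 4 constants together with each function applied to depth-≤(k−1) tuples, so N_k = 4 + N_{k-1}.
N_0 = 4
N_1 = 4 + 4 = 8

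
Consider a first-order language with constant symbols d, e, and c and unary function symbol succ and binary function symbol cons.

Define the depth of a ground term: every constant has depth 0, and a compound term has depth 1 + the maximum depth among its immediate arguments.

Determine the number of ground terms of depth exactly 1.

12

If N_k denotes the number of depth-≤k ground terms, the 3 constants give N_0 = 3, and each function symbol of arity r contributes N_{k-1}^r new terms at level k: N_k = 3 + N_{k-1} + N_{k-1}^2.
N_0 = 3
N_1 = 3 + 3 + 3^2 = 15
Terms of depth exactly 1: N_1 − N_0 = 15 − 3 = 12.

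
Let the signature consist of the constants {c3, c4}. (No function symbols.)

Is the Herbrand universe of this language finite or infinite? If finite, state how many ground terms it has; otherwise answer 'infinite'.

There are no function symbols, so every ground term is one of the 2 constants.
The Herbrand universe is {c3, c4}, which is finite with 2 elements.

2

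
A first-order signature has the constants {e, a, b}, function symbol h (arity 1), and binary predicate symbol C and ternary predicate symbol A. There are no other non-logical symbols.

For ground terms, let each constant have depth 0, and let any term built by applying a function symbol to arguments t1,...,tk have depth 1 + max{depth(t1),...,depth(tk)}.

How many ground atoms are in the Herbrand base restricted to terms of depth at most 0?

36

First count ground terms of depth ≤ 0.
Count level by level. With function symbols h/1, the terms of depth ≤ k are the 3 constants together with each function applied to depth-≤(k−1) tuples, so N_k = 3 + N_{k-1}.
N_0 = 3
So |H| = 3.
Each predicate of arity r yields |H|^r ground atoms (one per choice of an r-tuple from H):
  C: 3^2 = 9;  A: 3^3 = 27
Total ground atoms: 9 + 27 = 36.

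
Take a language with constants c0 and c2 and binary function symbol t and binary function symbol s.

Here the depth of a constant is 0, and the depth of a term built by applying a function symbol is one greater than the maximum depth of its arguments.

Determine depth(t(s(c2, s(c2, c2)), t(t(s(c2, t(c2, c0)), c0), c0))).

5

depth(s(c2, c2)) = 1 + max(0, 0) = 1
depth(s(c2, s(c2, c2))) = 1 + max(0, 1) = 2
depth(t(c2, c0)) = 1 + max(0, 0) = 1
depth(s(c2, t(c2, c0))) = 1 + max(0, 1) = 2
depth(t(s(c2, t(c2, c0)), c0)) = 1 + max(2, 0) = 3
depth(t(t(s(c2, t(c2, c0)), c0), c0)) = 1 + max(3, 0) = 4
depth(t(s(c2, s(c2, c2)), t(t(s(c2, t(c2, c0)), c0), c0))) = 1 + max(2, 4) = 5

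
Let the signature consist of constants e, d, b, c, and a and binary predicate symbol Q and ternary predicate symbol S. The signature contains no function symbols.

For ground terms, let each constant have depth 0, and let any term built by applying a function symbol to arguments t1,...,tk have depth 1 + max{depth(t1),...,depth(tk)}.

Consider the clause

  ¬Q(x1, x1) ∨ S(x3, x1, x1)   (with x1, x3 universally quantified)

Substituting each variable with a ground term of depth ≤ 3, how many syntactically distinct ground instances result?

25

Ground terms of depth ≤ 3:
  With no function symbols every ground term is a constant, so there are exactly 5 ground terms at every depth bound.
  N_0 = 5
  N_1 = 5
  N_2 = 5
  N_3 = 5
So there are 5 ground terms available for substitution.
The body mentions every one of the 2 quantified variables; since ground terms form a free algebra, no two substitutions collapse to the same formula.
Number of ground instances = 5^2 = 25.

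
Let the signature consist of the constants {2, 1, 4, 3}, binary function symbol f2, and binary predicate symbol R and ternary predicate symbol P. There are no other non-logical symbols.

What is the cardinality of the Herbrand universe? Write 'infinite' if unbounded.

infinite

The signature has at least one function symbol (f2, arity 2) and at least one constant (2).
Iterating f2 gives infinitely many distinct ground terms: 2, f2(2, 2), f2(f2(2, 2), f2(2, 2)), ...
So the Herbrand universe is infinite.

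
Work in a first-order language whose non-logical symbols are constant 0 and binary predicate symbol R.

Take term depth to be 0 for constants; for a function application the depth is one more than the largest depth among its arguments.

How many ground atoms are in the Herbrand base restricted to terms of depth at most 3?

1

First count ground terms of depth ≤ 3.
With no function symbols every ground term is a constant, so there is exactly 1 ground term at every depth bound.
N_0 = 1
N_1 = 1
N_2 = 1
N_3 = 1
Explicitly: 0.
So |H| = 1.
A ground atom is a predicate applied to a tuple of terms from H, so the count is the sum over predicates of |H|^arity:
  R: 1^2 = 1
Total ground atoms: 1.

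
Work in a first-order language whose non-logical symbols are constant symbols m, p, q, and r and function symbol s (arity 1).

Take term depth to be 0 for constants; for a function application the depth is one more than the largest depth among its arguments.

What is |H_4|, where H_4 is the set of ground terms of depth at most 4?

20

Write N_k for the number of ground terms of depth ≤ k. A term of depth ≤ k is either a constant or a function symbol applied to arguments of depth ≤ k−1, so N_k = 4 + N_{k-1}.
N_0 = 4
N_1 = 4 + 4 = 8
N_2 = 4 + 8 = 12
N_3 = 4 + 12 = 16
N_4 = 4 + 16 = 20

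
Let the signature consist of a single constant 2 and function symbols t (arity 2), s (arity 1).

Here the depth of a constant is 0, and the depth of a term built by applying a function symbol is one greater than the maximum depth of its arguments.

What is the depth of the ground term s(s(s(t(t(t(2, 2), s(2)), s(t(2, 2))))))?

6

depth(t(2, 2)) = 1 + max(0, 0) = 1
depth(s(2)) = 1 + depth(2) = 1 + 0 = 1
depth(t(t(2, 2), s(2))) = 1 + max(1, 1) = 2
depth(s(t(2, 2))) = 1 + depth(t(2, 2)) = 1 + 1 = 2
depth(t(t(t(2, 2), s(2)), s(t(2, 2)))) = 1 + max(2, 2) = 3
depth(s(t(t(t(2, 2), s(2)), s(t(2, 2))))) = 1 + depth(t(t(t(2, 2), s(2)), s(t(2, 2)))) = 1 + 3 = 4
depth(s(s(t(t(t(2, 2), s(2)), s(t(2, 2)))))) = 1 + depth(s(t(t(t(2, 2), s(2)), s(t(2, 2))))) = 1 + 4 = 5
depth(s(s(s(t(t(t(2, 2), s(2)), s(t(2, 2))))))) = 1 + depth(s(s(t(t(t(2, 2), s(2)), s(t(2, 2)))))) = 1 + 5 = 6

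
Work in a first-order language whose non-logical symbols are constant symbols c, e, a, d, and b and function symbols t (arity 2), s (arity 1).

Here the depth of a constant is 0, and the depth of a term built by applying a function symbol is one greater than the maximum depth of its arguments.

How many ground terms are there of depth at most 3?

1601495

Let N_k count ground terms of depth at most k. Each non-constant term of depth ≤ k is some function symbol applied to depth-≤(k−1) arguments, giving N_k = 5 + N_{k-1}^2 + N_{k-1}.
N_0 = 5
N_1 = 5 + 5^2 + 5 = 35
N_2 = 5 + 35^2 + 35 = 1265
N_3 = 5 + 1265^2 + 1265 = 1601495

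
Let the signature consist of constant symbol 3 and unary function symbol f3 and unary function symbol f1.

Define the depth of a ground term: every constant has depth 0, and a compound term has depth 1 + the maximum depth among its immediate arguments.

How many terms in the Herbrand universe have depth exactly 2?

4

Write N_k for the number of ground terms of depth ≤ k. A term of depth ≤ k is either a constant or a function symbol applied to arguments of depth ≤ k−1, so N_k = 1 + N_{k-1} + N_{k-1}.
N_0 = 1
N_1 = 1 + 1 + 1 = 3
N_2 = 1 + 3 + 3 = 7
Terms of depth exactly 2: N_2 − N_1 = 7 − 3 = 4.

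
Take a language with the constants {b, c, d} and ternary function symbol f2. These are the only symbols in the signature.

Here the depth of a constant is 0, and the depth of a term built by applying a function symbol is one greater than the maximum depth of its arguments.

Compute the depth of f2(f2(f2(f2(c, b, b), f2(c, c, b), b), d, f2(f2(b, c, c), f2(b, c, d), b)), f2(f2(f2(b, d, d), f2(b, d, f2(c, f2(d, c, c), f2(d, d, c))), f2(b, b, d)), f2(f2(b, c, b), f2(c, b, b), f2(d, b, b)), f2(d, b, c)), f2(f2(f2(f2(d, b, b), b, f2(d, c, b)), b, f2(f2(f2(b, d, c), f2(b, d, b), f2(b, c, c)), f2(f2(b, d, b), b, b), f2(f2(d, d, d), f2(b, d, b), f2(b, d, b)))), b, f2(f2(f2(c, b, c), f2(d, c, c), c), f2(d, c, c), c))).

depth(f2(c, b, b)) = 1 + max(0, 0, 0) = 1
depth(f2(c, c, b)) = 1 + max(0, 0, 0) = 1
depth(f2(f2(c, b, b), f2(c, c, b), b)) = 1 + max(1, 1, 0) = 2
depth(f2(b, c, c)) = 1 + max(0, 0, 0) = 1
depth(f2(b, c, d)) = 1 + max(0, 0, 0) = 1
depth(f2(f2(b, c, c), f2(b, c, d), b)) = 1 + max(1, 1, 0) = 2
depth(f2(f2(f2(c, b, b), f2(c, c, b), b), d, f2(f2(b, c, c), f2(b, c, d), b))) = 1 + max(2, 0, 2) = 3
depth(f2(b, d, d)) = 1 + max(0, 0, 0) = 1
depth(f2(d, c, c)) = 1 + max(0, 0, 0) = 1
depth(f2(d, d, c)) = 1 + max(0, 0, 0) = 1
depth(f2(c, f2(d, c, c), f2(d, d, c))) = 1 + max(0, 1, 1) = 2
depth(f2(b, d, f2(c, f2(d, c, c), f2(d, d, c)))) = 1 + max(0, 0, 2) = 3
depth(f2(b, b, d)) = 1 + max(0, 0, 0) = 1
depth(f2(f2(b, d, d), f2(b, d, f2(c, f2(d, c, c), f2(d, d, c))), f2(b, b, d))) = 1 + max(1, 3, 1) = 4
depth(f2(b, c, b)) = 1 + max(0, 0, 0) = 1
depth(f2(d, b, b)) = 1 + max(0, 0, 0) = 1
depth(f2(f2(b, c, b), f2(c, b, b), f2(d, b, b))) = 1 + max(1, 1, 1) = 2
depth(f2(d, b, c)) = 1 + max(0, 0, 0) = 1
depth(f2(f2(f2(b, d, d), f2(b, d, f2(c, f2(d, c, c), f2(d, d, c))), f2(b, b, d)), f2(f2(b, c, b), f2(c, b, b), f2(d, b, b)), f2(d, b, c))) = 1 + max(4, 2, 1) = 5
depth(f2(d, c, b)) = 1 + max(0, 0, 0) = 1
depth(f2(f2(d, b, b), b, f2(d, c, b))) = 1 + max(1, 0, 1) = 2
depth(f2(b, d, c)) = 1 + max(0, 0, 0) = 1
depth(f2(b, d, b)) = 1 + max(0, 0, 0) = 1
depth(f2(f2(b, d, c), f2(b, d, b), f2(b, c, c))) = 1 + max(1, 1, 1) = 2
depth(f2(f2(b, d, b), b, b)) = 1 + max(1, 0, 0) = 2
depth(f2(d, d, d)) = 1 + max(0, 0, 0) = 1
depth(f2(f2(d, d, d), f2(b, d, b), f2(b, d, b))) = 1 + max(1, 1, 1) = 2
depth(f2(f2(f2(b, d, c), f2(b, d, b), f2(b, c, c)), f2(f2(b, d, b), b, b), f2(f2(d, d, d), f2(b, d, b), f2(b, d, b)))) = 1 + max(2, 2, 2) = 3
depth(f2(f2(f2(d, b, b), b, f2(d, c, b)), b, f2(f2(f2(b, d, c), f2(b, d, b), f2(b, c, c)), f2(f2(b, d, b), b, b), f2(f2(d, d, d), f2(b, d, b), f2(b, d, b))))) = 1 + max(2, 0, 3) = 4
depth(f2(c, b, c)) = 1 + max(0, 0, 0) = 1
depth(f2(f2(c, b, c), f2(d, c, c), c)) = 1 + max(1, 1, 0) = 2
depth(f2(f2(f2(c, b, c), f2(d, c, c), c), f2(d, c, c), c)) = 1 + max(2, 1, 0) = 3
depth(f2(f2(f2(f2(d, b, b), b, f2(d, c, b)), b, f2(f2(f2(b, d, c), f2(b, d, b), f2(b, c, c)), f2(f2(b, d, b), b, b), f2(f2(d, d, d), f2(b, d, b), f2(b, d, b)))), b, f2(f2(f2(c, b, c), f2(d, c, c), c), f2(d, c, c), c))) = 1 + max(4, 0, 3) = 5
depth(f2(f2(f2(f2(c, b, b), f2(c, c, b), b), d, f2(f2(b, c, c), f2(b, c, d), b)), f2(f2(f2(b, d, d), f2(b, d, f2(c, f2(d, c, c), f2(d, d, c))), f2(b, b, d)), f2(f2(b, c, b), f2(c, b, b), f2(d, b, b)), f2(d, b, c)), f2(f2(f2(f2(d, b, b), b, f2(d, c, b)), b, f2(f2(f2(b, d, c), f2(b, d, b), f2(b, c, c)), f2(f2(b, d, b), b, b), f2(f2(d, d, d), f2(b, d, b), f2(b, d, b)))), b, f2(f2(f2(c, b, c), f2(d, c, c), c), f2(d, c, c), c)))) = 1 + max(3, 5, 5) = 6

6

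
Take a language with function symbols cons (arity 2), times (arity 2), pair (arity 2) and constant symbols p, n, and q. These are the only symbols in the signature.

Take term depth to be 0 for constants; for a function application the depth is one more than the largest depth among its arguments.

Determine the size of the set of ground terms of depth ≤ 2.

Write N_k for the number of ground terms of depth ≤ k. A term of depth ≤ k is either a constant or a function symbol applied to arguments of depth ≤ k−1, so N_k = 3 + N_{k-1}^2 + N_{k-1}^2 + N_{k-1}^2.
N_0 = 3
N_1 = 3 + 3^2 + 3^2 + 3^2 = 30
N_2 = 3 + 30^2 + 30^2 + 30^2 = 2703

2703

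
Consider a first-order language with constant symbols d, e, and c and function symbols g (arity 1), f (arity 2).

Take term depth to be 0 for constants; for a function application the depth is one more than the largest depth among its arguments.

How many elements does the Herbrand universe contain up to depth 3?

Let N_k count ground terms of depth at most k. Each non-constant term of depth ≤ k is some function symbol applied to depth-≤(k−1) arguments, giving N_k = 3 + N_{k-1} + N_{k-1}^2.
N_0 = 3
N_1 = 3 + 3 + 3^2 = 15
N_2 = 3 + 15 + 15^2 = 243
N_3 = 3 + 243 + 243^2 = 59295

59295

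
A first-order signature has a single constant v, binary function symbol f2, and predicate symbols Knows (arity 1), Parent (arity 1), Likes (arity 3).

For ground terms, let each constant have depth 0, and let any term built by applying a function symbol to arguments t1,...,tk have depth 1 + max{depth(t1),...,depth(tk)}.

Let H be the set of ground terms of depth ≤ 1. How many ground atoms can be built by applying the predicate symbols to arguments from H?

12

First count ground terms of depth ≤ 1.
Write N_k for the number of ground terms of depth ≤ k. A term of depth ≤ k is either a constant or a function symbol applied to arguments of depth ≤ k−1, so N_k = 1 + N_{k-1}^2.
N_0 = 1
N_1 = 1 + 1^2 = 2
So |H| = 2.
For each predicate symbol, the number of ground atoms is |H| raised to its arity; summing:
  Knows: 2;  Parent: 2;  Likes: 2^3 = 8
Total ground atoms: 2 + 2 + 8 = 12.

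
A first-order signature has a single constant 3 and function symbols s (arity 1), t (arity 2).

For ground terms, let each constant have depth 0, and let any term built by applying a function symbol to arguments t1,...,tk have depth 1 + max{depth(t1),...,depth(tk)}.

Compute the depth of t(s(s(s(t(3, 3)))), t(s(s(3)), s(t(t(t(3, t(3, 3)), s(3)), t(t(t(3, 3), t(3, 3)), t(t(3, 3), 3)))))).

7

depth(t(3, 3)) = 1 + max(0, 0) = 1
depth(s(t(3, 3))) = 1 + depth(t(3, 3)) = 1 + 1 = 2
depth(s(s(t(3, 3)))) = 1 + depth(s(t(3, 3))) = 1 + 2 = 3
depth(s(s(s(t(3, 3))))) = 1 + depth(s(s(t(3, 3)))) = 1 + 3 = 4
depth(s(3)) = 1 + depth(3) = 1 + 0 = 1
depth(s(s(3))) = 1 + depth(s(3)) = 1 + 1 = 2
depth(t(3, t(3, 3))) = 1 + max(0, 1) = 2
depth(t(t(3, t(3, 3)), s(3))) = 1 + max(2, 1) = 3
depth(t(t(3, 3), t(3, 3))) = 1 + max(1, 1) = 2
depth(t(t(3, 3), 3)) = 1 + max(1, 0) = 2
depth(t(t(t(3, 3), t(3, 3)), t(t(3, 3), 3))) = 1 + max(2, 2) = 3
depth(t(t(t(3, t(3, 3)), s(3)), t(t(t(3, 3), t(3, 3)), t(t(3, 3), 3)))) = 1 + max(3, 3) = 4
depth(s(t(t(t(3, t(3, 3)), s(3)), t(t(t(3, 3), t(3, 3)), t(t(3, 3), 3))))) = 1 + depth(t(t(t(3, t(3, 3)), s(3)), t(t(t(3, 3), t(3, 3)), t(t(3, 3), 3)))) = 1 + 4 = 5
depth(t(s(s(3)), s(t(t(t(3, t(3, 3)), s(3)), t(t(t(3, 3), t(3, 3)), t(t(3, 3), 3)))))) = 1 + max(2, 5) = 6
depth(t(s(s(s(t(3, 3)))), t(s(s(3)), s(t(t(t(3, t(3, 3)), s(3)), t(t(t(3, 3), t(3, 3)), t(t(3, 3), 3))))))) = 1 + max(4, 6) = 7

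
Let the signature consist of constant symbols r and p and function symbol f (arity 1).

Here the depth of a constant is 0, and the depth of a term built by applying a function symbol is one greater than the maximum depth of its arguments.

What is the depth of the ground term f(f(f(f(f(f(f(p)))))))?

7

depth(f(p)) = 1 + depth(p) = 1 + 0 = 1
depth(f(f(p))) = 1 + depth(f(p)) = 1 + 1 = 2
depth(f(f(f(p)))) = 1 + depth(f(f(p))) = 1 + 2 = 3
depth(f(f(f(f(p))))) = 1 + depth(f(f(f(p)))) = 1 + 3 = 4
depth(f(f(f(f(f(p)))))) = 1 + depth(f(f(f(f(p))))) = 1 + 4 = 5
depth(f(f(f(f(f(f(p))))))) = 1 + depth(f(f(f(f(f(p)))))) = 1 + 5 = 6
depth(f(f(f(f(f(f(f(p)))))))) = 1 + depth(f(f(f(f(f(f(p))))))) = 1 + 6 = 7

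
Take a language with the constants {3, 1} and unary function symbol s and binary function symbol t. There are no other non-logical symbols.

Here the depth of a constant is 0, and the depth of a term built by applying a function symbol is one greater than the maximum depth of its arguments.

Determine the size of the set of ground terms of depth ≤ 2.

If N_k denotes the number of depth-≤k ground terms, the 2 constants give N_0 = 2, and each function symbol of arity r contributes N_{k-1}^r new terms at level k: N_k = 2 + N_{k-1} + N_{k-1}^2.
N_0 = 2
N_1 = 2 + 2 + 2^2 = 8
N_2 = 2 + 8 + 8^2 = 74

74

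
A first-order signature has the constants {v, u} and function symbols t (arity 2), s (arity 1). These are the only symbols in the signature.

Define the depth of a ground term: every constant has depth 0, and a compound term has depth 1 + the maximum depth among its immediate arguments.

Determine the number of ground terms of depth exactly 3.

Let N_k = |{terms of depth ≤ k}|. Then N_0 = 2 and N_k = 2 + N_{k-1}^2 + N_{k-1} for k ≥ 1 (one summand per function symbol, arity giving the exponent).
N_0 = 2
N_1 = 2 + 2^2 + 2 = 8
N_2 = 2 + 8^2 + 8 = 74
N_3 = 2 + 74^2 + 74 = 5552
Terms of depth exactly 3: N_3 − N_2 = 5552 − 74 = 5478.

5478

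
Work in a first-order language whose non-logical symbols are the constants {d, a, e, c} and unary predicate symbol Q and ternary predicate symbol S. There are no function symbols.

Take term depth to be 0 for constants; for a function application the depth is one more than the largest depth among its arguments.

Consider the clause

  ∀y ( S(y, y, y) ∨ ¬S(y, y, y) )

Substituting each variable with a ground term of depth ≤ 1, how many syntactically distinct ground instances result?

4

Ground terms of depth ≤ 1:
  With no function symbols every ground term is a constant, so there are exactly 4 ground terms at every depth bound.
  N_0 = 4
  N_1 = 4
So there are 4 ground terms available for substitution.
The body mentions the single quantified variable y; since ground terms form a free algebra, no two substitutions collapse to the same formula.
Number of ground instances = 4.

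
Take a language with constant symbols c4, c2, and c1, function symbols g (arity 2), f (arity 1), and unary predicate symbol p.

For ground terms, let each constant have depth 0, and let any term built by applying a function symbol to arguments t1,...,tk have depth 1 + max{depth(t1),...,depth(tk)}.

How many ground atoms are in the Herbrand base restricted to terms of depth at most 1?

First count ground terms of depth ≤ 1.
Let N_k count ground terms of depth at most k. Each non-constant term of depth ≤ k is some function symbol applied to depth-≤(k−1) arguments, giving N_k = 3 + N_{k-1}^2 + N_{k-1}.
N_0 = 3
N_1 = 3 + 3^2 + 3 = 15
So |H| = 15.
For each predicate symbol, the number of ground atoms is |H| raised to its arity; summing:
  p: 15
Total ground atoms: 15.

15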